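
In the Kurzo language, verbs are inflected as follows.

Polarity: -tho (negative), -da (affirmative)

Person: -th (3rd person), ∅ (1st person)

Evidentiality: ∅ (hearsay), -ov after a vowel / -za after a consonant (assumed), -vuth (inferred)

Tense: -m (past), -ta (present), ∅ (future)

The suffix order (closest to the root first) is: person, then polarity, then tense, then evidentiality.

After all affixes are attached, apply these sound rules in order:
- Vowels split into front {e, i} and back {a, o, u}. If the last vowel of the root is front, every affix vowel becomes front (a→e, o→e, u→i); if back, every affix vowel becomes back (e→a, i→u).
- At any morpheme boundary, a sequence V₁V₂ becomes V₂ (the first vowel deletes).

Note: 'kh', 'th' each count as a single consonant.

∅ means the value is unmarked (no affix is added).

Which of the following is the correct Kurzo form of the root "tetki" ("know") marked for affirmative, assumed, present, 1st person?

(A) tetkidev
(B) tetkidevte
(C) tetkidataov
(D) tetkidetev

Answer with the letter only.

D

person = 1st person: zero marking, form stays tetki.
Attach polarity affirmative -da → tetkida.
Attach tense present -ta → tetkidata.
Attach evidentiality assumed -ov (after vowel 'a') → tetkidataov.
Apply vowel harmony: tetkidataov → tetkideteev.
Apply vowel deletion: tetkideteev → tetkidetev.
So the correct form is tetkidetev, option (D).
(A) tetkidev is wrong: it uses future instead of present for tense.
(B) tetkidevte is wrong: it has the affixes in the wrong order.
(C) tetkidataov is wrong: it fails to apply the sound rule(s).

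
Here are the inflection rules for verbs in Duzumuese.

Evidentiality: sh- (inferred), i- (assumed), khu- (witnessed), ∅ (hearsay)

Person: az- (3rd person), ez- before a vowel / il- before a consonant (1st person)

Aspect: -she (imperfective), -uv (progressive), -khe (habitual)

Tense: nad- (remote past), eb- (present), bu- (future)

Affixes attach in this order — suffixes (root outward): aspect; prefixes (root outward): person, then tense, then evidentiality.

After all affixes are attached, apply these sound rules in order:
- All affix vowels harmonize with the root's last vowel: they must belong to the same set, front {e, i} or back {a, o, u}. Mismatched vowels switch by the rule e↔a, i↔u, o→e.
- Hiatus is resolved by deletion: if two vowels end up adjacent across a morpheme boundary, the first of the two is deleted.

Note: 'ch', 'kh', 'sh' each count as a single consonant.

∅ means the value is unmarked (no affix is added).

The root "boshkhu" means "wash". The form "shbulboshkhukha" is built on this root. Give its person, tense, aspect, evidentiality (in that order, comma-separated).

1st person, future, habitual, inferred

Segment: sh-bu-il-boshkhu-khe.
person: ez/il- → 1st person.
tense: bu- → future.
aspect: -khe → habitual.
evidentiality: sh- → inferred.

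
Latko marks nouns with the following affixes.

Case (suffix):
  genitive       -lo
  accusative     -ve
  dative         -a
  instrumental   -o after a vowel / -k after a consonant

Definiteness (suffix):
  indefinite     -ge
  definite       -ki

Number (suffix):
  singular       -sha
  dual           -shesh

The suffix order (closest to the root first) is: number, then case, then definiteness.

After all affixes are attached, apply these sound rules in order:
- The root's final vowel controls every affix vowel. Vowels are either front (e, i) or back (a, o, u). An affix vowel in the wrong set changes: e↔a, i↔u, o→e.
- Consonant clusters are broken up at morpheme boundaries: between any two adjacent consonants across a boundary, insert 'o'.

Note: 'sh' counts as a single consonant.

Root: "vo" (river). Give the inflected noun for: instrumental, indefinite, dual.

Attach number dual -shesh → voshesh.
Attach case instrumental -k (after consonant 'sh') → vosheshk.
Attach definiteness indefinite -ge → vosheshkge.
Apply vowel harmony: vosheshkge → voshashkga.
Apply epenthesis: voshashkga → voshashokoga.

voshashokoga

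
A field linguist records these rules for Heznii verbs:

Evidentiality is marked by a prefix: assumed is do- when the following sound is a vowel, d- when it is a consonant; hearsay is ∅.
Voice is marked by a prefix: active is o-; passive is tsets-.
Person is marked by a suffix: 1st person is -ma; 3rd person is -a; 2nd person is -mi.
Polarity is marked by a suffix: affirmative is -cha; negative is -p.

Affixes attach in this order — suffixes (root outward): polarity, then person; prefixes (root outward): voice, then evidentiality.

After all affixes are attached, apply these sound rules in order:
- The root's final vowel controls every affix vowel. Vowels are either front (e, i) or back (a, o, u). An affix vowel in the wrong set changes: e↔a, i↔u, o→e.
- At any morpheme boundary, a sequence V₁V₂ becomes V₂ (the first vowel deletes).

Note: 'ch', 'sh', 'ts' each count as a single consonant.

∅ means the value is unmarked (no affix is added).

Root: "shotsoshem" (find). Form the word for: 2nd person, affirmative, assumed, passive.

dtsetsshotsoshemchemi

Attach voice passive tsets- → tsetsshotsoshem.
Attach polarity affirmative -cha → tsetsshotsoshemcha.
Attach person 2nd person -mi → tsetsshotsoshemchami.
Attach evidentiality assumed d- (before consonant 'ts') → dtsetsshotsoshemchami.
Apply vowel harmony: dtsetsshotsoshemchami → dtsetsshotsoshemchemi.
Vowel deletion: no change.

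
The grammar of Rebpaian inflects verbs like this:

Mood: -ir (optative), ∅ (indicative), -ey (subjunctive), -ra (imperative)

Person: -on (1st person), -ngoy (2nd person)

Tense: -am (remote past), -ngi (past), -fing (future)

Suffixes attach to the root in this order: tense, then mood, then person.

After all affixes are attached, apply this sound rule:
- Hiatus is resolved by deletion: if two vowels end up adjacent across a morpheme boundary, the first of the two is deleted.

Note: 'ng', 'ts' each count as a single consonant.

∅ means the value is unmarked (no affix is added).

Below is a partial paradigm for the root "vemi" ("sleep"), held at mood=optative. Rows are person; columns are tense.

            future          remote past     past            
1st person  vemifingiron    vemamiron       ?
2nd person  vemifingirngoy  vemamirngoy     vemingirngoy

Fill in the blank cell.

Attach tense past -ngi → vemingi.
Attach mood optative -ir → vemingiir.
Attach person 1st person -on → vemingiiron.
Apply vowel deletion: vemingiiron → vemingiron.

vemingiron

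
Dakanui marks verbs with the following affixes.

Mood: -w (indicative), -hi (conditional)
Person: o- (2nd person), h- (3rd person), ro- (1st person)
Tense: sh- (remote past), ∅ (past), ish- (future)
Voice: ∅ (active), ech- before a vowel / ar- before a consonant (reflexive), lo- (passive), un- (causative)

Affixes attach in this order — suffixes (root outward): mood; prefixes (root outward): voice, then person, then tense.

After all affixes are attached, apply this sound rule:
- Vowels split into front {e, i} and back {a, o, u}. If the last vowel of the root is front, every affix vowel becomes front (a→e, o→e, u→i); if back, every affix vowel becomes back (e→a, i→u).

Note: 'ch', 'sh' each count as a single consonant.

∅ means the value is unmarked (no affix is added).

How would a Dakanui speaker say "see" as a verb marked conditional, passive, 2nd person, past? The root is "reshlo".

oloreshlohu

Attach voice passive lo- → loreshlo.
Attach person 2nd person o- → oloreshlo.
Attach mood conditional -hi → oloreshlohi.
tense = past: zero marking, form stays oloreshlohi.
Apply vowel harmony: oloreshlohi → oloreshlohu.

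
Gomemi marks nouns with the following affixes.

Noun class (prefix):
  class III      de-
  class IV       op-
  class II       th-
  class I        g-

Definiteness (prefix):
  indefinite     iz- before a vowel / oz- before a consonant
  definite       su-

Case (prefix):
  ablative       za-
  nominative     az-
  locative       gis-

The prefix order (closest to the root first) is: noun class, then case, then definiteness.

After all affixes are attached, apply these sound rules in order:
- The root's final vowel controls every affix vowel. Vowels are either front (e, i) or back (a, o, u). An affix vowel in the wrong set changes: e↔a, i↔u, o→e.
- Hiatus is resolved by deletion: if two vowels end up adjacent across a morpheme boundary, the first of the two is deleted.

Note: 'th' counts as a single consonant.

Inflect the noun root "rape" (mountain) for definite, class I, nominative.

sezgrape

Attach noun class class I g- → grape.
Attach case nominative az- → azgrape.
Attach definiteness definite su- → suazgrape.
Apply vowel harmony: suazgrape → siezgrape.
Apply vowel deletion: siezgrape → sezgrape.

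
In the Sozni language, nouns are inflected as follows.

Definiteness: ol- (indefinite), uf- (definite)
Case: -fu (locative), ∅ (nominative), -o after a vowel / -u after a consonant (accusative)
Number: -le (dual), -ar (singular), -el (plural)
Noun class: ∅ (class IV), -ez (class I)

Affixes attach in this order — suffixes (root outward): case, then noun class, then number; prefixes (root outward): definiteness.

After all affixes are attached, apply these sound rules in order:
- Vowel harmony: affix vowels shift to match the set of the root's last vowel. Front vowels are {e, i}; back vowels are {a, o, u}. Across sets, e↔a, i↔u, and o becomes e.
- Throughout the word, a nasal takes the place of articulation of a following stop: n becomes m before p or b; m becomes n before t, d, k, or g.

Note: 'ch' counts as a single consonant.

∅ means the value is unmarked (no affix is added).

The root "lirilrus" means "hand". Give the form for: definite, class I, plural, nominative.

uflirilrusazal

case = nominative: zero marking, form stays lirilrus.
Attach noun class class I -ez → lirilrusez.
Attach number plural -el → lirilrusezel.
Attach definiteness definite uf- → uflirilrusezel.
Apply vowel harmony: uflirilrusezel → uflirilrusazal.
Nasal assimilation: no change.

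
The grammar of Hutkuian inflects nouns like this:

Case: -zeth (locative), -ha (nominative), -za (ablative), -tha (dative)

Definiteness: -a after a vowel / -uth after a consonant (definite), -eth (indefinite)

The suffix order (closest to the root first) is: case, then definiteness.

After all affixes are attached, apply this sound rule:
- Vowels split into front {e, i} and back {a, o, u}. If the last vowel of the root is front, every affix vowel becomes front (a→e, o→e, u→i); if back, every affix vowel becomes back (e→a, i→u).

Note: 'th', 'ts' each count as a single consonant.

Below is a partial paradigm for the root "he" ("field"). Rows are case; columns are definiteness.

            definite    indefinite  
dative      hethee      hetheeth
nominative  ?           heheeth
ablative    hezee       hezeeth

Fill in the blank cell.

hehee

Attach case nominative -ha → heha.
Attach definiteness definite -a (after vowel 'a') → hehaa.
Apply vowel harmony: hehaa → hehee.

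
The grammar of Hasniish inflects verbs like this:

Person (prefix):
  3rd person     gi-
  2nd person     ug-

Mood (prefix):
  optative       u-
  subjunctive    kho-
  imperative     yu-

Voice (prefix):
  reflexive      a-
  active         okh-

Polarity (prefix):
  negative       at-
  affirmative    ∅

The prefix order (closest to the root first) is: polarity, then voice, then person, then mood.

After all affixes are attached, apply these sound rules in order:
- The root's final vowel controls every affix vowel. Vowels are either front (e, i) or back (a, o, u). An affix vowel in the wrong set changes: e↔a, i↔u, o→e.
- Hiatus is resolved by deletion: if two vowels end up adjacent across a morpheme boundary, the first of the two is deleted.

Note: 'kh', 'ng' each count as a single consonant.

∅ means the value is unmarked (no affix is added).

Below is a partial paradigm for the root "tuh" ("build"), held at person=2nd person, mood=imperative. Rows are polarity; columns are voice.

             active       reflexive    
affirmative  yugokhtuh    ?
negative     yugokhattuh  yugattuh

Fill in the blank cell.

yugatuh

polarity = affirmative: zero marking, form stays tuh.
Attach voice reflexive a- → atuh.
Attach person 2nd person ug- → ugatuh.
Attach mood imperative yu- → yuugatuh.
Vowel harmony: no change.
Apply vowel deletion: yuugatuh → yugatuh.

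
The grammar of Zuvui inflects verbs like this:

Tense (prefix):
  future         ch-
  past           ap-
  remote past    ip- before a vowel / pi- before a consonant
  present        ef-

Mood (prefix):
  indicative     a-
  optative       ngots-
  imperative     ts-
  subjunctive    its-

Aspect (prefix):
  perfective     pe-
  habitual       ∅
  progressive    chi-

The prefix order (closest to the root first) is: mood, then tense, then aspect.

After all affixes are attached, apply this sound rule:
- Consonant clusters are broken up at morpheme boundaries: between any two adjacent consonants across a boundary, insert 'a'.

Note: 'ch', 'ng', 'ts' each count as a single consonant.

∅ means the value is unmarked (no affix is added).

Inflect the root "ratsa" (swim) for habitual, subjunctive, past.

Attach mood subjunctive its- → itsratsa.
Attach tense past ap- → apitsratsa.
aspect = habitual: zero marking, form stays apitsratsa.
Apply epenthesis: apitsratsa → apitsaratsa.

apitsaratsa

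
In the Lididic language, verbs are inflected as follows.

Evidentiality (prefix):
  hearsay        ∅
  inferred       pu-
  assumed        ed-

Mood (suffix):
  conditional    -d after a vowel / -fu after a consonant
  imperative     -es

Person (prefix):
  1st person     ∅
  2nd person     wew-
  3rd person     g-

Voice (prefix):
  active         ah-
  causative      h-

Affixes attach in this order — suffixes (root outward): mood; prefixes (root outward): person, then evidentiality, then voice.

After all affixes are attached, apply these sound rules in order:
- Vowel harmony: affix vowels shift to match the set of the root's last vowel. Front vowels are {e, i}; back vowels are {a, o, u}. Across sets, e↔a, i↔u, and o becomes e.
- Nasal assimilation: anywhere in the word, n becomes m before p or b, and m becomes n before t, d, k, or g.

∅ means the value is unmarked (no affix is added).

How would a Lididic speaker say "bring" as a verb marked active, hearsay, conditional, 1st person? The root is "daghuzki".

person = 1st person: zero marking, form stays daghuzki.
evidentiality = hearsay: zero marking, form stays daghuzki.
Attach mood conditional -d (after vowel 'i') → daghuzkid.
Attach voice active ah- → ahdaghuzkid.
Apply vowel harmony: ahdaghuzkid → ehdaghuzkid.
Nasal assimilation: no change.

ehdaghuzkid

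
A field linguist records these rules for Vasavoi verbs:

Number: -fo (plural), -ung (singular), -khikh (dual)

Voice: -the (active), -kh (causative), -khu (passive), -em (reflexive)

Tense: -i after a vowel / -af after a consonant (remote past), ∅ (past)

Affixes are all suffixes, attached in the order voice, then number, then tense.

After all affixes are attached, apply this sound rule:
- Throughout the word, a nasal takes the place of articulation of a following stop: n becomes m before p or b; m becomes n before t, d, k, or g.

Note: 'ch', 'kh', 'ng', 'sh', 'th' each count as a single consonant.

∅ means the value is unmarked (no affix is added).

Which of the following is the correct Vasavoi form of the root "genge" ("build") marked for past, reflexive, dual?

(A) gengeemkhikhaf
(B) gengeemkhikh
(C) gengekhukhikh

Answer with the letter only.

B

Attach voice reflexive -em → gengeem.
Attach number dual -khikh → gengeemkhikh.
tense = past: zero marking, form stays gengeemkhikh.
Nasal assimilation: no change.
So the correct form is gengeemkhikh, option (B).
(C) gengekhukhikh is wrong: it uses passive instead of reflexive for voice.
(A) gengeemkhikhaf is wrong: it uses remote past instead of past for tense.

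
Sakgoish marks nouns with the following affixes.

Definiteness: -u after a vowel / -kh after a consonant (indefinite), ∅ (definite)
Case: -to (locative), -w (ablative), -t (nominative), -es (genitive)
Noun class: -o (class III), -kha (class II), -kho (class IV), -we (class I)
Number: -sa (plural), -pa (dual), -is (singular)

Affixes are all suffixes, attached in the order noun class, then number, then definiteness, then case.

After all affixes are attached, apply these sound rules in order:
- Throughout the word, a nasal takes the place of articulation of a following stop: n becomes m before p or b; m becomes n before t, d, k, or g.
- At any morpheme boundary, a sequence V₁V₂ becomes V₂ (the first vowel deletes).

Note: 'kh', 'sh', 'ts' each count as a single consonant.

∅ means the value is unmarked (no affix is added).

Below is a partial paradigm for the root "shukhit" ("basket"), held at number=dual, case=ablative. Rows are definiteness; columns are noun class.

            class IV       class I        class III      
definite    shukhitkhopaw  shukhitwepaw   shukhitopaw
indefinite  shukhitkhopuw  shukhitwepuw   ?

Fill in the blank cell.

Attach noun class class III -o → shukhito.
Attach number dual -pa → shukhitopa.
Attach definiteness indefinite -u (after vowel 'a') → shukhitopau.
Attach case ablative -w → shukhitopauw.
Nasal assimilation: no change.
Apply vowel deletion: shukhitopauw → shukhitopuw.

shukhitopuw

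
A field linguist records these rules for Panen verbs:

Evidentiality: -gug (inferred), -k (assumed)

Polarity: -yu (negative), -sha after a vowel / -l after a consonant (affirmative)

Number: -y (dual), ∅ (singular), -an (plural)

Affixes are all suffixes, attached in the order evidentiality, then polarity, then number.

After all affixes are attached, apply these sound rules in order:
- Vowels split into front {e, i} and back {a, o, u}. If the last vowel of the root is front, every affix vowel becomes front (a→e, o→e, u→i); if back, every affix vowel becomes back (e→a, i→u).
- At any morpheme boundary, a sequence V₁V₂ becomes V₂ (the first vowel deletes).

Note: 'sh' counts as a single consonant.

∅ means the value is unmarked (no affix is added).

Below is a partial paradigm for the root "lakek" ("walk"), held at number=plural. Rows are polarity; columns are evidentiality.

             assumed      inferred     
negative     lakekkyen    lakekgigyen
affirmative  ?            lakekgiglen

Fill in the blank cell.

Attach evidentiality assumed -k → lakekk.
Attach polarity affirmative -l (after consonant 'k') → lakekkl.
Attach number plural -an → lakekklan.
Apply vowel harmony: lakekklan → lakekklen.
Vowel deletion: no change.

lakekklen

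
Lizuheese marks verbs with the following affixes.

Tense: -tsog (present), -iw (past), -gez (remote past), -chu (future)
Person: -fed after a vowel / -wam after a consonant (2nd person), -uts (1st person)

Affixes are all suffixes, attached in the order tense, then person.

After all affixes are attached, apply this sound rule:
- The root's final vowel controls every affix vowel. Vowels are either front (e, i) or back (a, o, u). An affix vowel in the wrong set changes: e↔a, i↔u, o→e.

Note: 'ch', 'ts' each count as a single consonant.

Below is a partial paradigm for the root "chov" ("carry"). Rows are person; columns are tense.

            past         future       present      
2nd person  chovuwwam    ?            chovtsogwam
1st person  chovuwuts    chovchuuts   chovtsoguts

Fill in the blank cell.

chovchufad

Attach tense future -chu → chovchu.
Attach person 2nd person -fed (after vowel 'u') → chovchufed.
Apply vowel harmony: chovchufed → chovchufad.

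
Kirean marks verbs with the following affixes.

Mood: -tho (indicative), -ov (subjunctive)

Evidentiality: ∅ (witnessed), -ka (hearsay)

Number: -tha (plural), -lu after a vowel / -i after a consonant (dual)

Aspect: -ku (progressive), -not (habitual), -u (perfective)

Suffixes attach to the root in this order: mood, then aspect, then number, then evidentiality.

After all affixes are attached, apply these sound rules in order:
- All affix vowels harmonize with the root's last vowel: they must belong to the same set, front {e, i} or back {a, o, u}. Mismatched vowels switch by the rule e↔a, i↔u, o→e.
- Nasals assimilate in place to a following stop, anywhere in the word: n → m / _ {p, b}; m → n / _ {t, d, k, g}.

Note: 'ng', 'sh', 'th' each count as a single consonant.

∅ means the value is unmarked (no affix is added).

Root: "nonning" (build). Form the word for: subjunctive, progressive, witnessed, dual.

nonningevkili

Attach mood subjunctive -ov → nonningov.
Attach aspect progressive -ku → nonningovku.
Attach number dual -lu (after vowel 'u') → nonningovkulu.
evidentiality = witnessed: zero marking, form stays nonningovkulu.
Apply vowel harmony: nonningovkulu → nonningevkili.
Nasal assimilation: no change.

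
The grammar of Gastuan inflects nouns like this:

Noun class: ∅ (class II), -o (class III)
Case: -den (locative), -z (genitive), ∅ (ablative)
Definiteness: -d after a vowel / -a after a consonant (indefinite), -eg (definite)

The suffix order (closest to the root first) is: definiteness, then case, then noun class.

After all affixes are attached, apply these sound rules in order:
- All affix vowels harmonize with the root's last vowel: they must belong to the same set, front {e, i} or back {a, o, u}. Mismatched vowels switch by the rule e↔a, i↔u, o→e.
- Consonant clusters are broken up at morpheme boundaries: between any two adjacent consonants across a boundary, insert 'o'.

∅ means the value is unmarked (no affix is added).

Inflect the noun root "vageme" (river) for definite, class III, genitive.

vagemeegoze

Attach definiteness definite -eg → vagemeeg.
Attach case genitive -z → vagemeegz.
Attach noun class class III -o → vagemeegzo.
Apply vowel harmony: vagemeegzo → vagemeegze.
Apply epenthesis: vagemeegze → vagemeegoze.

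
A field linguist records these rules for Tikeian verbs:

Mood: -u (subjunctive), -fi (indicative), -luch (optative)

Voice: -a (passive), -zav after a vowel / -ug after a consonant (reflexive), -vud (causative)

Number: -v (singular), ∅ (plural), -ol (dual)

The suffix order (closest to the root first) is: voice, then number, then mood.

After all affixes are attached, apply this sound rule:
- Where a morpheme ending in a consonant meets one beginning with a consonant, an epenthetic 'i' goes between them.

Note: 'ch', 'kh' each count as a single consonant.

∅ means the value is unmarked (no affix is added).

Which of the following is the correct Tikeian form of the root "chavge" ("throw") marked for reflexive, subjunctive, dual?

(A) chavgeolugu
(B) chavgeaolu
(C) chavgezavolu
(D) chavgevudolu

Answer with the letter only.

Attach voice reflexive -zav (after vowel 'e') → chavgezav.
Attach number dual -ol → chavgezavol.
Attach mood subjunctive -u → chavgezavolu.
Epenthesis: no change.
So the correct form is chavgezavolu, option (C).
(D) chavgevudolu is wrong: it uses causative instead of reflexive for voice.
(B) chavgeaolu is wrong: it uses passive instead of reflexive for voice.
(A) chavgeolugu is wrong: it has the affixes in the wrong order.

C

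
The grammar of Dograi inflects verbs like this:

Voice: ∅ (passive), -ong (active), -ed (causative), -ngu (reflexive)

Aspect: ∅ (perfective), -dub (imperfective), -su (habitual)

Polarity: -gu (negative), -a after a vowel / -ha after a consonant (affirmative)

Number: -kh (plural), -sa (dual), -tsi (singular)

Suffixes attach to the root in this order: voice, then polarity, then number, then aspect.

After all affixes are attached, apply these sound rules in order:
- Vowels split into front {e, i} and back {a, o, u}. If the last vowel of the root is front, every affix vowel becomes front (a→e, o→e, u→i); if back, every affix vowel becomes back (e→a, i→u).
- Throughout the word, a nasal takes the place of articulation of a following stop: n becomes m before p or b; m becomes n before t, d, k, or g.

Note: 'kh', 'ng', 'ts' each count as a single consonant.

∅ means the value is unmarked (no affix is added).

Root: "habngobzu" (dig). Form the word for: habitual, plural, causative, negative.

habngobzuadgukhsu

Attach voice causative -ed → habngobzued.
Attach polarity negative -gu → habngobzuedgu.
Attach number plural -kh → habngobzuedgukh.
Attach aspect habitual -su → habngobzuedgukhsu.
Apply vowel harmony: habngobzuedgukhsu → habngobzuadgukhsu.
Nasal assimilation: no change.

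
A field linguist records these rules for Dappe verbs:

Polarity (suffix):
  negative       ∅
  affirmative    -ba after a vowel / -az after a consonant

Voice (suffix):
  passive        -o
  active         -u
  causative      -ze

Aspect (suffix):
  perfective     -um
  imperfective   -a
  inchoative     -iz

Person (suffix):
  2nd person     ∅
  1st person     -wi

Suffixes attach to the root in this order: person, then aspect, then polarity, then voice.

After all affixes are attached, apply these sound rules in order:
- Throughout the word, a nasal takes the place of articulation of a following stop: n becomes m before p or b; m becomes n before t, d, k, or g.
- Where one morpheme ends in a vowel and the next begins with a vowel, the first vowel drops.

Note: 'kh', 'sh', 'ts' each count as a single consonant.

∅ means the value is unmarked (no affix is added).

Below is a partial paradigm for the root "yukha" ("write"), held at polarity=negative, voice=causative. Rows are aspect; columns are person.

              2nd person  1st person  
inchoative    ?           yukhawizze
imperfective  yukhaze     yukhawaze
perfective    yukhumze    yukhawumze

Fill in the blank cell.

yukhizze

person = 2nd person: zero marking, form stays yukha.
Attach aspect inchoative -iz → yukhaiz.
polarity = negative: zero marking, form stays yukhaiz.
Attach voice causative -ze → yukhaizze.
Nasal assimilation: no change.
Apply vowel deletion: yukhaizze → yukhizze.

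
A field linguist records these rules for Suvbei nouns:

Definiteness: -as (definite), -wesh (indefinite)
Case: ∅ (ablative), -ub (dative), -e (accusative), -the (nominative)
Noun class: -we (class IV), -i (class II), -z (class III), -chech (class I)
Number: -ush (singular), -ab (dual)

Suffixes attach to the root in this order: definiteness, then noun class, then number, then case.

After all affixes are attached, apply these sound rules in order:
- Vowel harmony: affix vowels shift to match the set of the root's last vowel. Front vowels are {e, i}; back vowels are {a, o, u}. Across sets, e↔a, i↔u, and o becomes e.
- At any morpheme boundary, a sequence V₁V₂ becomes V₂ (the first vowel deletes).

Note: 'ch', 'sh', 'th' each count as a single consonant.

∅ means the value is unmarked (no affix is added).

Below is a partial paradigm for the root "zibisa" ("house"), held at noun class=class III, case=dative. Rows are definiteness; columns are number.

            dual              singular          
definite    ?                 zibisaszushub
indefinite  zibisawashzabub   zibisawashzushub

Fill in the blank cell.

Attach definiteness definite -as → zibisaas.
Attach noun class class III -z → zibisaasz.
Attach number dual -ab → zibisaaszab.
Attach case dative -ub → zibisaaszabub.
Vowel harmony: no change.
Apply vowel deletion: zibisaaszabub → zibisaszabub.

zibisaszabub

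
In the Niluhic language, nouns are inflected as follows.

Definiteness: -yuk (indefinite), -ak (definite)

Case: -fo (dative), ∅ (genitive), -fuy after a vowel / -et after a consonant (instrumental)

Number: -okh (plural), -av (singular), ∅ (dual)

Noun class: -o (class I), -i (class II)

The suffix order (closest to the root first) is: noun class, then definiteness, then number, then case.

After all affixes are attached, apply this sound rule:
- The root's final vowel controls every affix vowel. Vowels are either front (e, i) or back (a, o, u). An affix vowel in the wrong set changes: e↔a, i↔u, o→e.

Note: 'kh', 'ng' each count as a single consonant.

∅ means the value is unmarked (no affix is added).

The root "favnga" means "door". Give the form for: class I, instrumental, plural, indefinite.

favngaoyukokhat

Attach noun class class I -o → favngao.
Attach definiteness indefinite -yuk → favngaoyuk.
Attach number plural -okh → favngaoyukokh.
Attach case instrumental -et (after consonant 'kh') → favngaoyukokhet.
Apply vowel harmony: favngaoyukokhet → favngaoyukokhat.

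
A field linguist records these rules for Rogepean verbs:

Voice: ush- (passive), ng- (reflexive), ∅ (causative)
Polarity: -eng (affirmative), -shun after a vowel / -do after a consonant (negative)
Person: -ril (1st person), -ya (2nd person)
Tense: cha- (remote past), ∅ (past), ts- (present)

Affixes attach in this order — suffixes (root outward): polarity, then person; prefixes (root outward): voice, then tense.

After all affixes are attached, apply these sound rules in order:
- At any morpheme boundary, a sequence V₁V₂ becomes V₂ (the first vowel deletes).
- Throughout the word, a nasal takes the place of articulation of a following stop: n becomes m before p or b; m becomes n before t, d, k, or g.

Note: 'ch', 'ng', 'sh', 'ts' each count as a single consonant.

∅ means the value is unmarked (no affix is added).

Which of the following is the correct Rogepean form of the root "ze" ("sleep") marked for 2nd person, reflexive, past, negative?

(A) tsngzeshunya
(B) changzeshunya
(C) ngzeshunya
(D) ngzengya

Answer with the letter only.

C

Attach voice reflexive ng- → ngze.
tense = past: zero marking, form stays ngze.
Attach polarity negative -shun (after vowel 'e') → ngzeshun.
Attach person 2nd person -ya → ngzeshunya.
Vowel deletion: no change.
Nasal assimilation: no change.
So the correct form is ngzeshunya, option (C).
(B) changzeshunya is wrong: it uses remote past instead of past for tense.
(D) ngzengya is wrong: it uses affirmative instead of negative for polarity.
(A) tsngzeshunya is wrong: it uses present instead of past for tense.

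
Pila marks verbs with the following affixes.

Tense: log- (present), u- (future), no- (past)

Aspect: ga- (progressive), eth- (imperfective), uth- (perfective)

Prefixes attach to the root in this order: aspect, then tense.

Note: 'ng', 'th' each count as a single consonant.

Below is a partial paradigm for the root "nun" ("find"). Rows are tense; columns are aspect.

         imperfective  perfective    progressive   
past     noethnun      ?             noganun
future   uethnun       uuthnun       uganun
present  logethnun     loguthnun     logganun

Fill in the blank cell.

Attach aspect perfective uth- → uthnun.
Attach tense past no- → nouthnun.

nouthnun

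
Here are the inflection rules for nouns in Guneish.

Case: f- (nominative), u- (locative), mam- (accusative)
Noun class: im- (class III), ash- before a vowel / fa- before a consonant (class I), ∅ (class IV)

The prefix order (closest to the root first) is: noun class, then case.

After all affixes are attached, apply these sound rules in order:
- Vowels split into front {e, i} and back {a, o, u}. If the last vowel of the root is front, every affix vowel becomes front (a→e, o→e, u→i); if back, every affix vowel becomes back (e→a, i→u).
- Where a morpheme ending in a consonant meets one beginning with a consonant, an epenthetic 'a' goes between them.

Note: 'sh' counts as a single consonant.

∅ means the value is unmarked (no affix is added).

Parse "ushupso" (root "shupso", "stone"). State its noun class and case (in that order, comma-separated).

Segment: u-shupso.
noun class: ∅ → class IV.
case: u- → locative.

class IV, locative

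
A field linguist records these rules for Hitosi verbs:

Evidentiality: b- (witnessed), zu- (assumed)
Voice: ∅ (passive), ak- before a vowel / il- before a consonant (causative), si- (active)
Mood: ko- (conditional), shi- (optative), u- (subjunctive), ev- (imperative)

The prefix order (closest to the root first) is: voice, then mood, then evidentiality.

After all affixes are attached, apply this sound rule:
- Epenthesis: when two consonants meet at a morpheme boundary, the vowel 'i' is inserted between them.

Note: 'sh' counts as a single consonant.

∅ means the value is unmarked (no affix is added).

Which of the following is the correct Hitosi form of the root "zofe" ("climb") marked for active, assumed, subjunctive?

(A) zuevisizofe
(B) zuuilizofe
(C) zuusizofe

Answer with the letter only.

Attach voice active si- → sizofe.
Attach mood subjunctive u- → usizofe.
Attach evidentiality assumed zu- → zuusizofe.
Epenthesis: no change.
So the correct form is zuusizofe, option (C).
(B) zuuilizofe is wrong: it uses causative instead of active for voice.
(A) zuevisizofe is wrong: it uses imperative instead of subjunctive for mood.

C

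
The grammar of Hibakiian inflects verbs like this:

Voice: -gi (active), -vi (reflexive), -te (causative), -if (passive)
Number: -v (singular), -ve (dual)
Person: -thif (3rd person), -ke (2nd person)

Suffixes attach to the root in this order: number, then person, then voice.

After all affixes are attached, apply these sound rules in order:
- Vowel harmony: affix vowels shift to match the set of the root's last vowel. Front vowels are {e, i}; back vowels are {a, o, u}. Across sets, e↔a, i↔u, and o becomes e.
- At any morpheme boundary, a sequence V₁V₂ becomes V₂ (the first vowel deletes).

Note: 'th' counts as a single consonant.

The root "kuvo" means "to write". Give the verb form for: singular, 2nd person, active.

Attach number singular -v → kuvov.
Attach person 2nd person -ke → kuvovke.
Attach voice active -gi → kuvovkegi.
Apply vowel harmony: kuvovkegi → kuvovkagu.
Vowel deletion: no change.

kuvovkagu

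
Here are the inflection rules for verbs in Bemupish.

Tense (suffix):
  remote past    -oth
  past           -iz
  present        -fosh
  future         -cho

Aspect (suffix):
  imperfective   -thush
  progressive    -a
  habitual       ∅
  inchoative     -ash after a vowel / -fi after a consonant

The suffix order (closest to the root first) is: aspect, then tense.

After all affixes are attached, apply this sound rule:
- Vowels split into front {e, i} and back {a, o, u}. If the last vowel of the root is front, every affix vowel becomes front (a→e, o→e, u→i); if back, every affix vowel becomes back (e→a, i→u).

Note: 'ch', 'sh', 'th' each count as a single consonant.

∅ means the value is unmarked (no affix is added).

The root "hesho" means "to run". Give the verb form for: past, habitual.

aspect = habitual: zero marking, form stays hesho.
Attach tense past -iz → heshoiz.
Apply vowel harmony: heshoiz → heshouz.

heshouz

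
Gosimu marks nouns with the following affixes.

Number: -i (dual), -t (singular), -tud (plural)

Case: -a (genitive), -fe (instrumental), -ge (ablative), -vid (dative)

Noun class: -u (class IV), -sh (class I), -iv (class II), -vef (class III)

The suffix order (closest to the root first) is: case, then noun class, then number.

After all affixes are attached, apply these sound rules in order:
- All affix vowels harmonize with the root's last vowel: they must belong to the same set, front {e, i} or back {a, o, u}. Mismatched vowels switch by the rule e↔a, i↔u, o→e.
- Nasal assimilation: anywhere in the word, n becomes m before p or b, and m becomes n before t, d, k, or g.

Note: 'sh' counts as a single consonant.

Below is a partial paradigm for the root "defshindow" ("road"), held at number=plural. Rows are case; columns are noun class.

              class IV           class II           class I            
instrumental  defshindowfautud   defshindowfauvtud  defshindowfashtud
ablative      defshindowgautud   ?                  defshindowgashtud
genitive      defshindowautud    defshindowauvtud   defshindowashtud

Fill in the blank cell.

defshindowgauvtud

Attach case ablative -ge → defshindowge.
Attach noun class class II -iv → defshindowgeiv.
Attach number plural -tud → defshindowgeivtud.
Apply vowel harmony: defshindowgeivtud → defshindowgauvtud.
Nasal assimilation: no change.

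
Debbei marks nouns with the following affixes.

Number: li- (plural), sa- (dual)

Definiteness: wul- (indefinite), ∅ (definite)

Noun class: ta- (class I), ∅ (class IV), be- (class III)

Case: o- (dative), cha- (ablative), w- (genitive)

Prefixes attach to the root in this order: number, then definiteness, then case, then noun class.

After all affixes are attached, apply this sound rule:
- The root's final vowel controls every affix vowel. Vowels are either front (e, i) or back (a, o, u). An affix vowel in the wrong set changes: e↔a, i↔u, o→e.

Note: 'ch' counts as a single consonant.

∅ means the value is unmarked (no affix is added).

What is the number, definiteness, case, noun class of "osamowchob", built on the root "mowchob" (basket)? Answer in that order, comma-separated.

Segment: o-sa-mowchob.
number: sa- → dual.
definiteness: ∅ → definite.
case: o- → dative.
noun class: ∅ → class IV.

dual, definite, dative, class IV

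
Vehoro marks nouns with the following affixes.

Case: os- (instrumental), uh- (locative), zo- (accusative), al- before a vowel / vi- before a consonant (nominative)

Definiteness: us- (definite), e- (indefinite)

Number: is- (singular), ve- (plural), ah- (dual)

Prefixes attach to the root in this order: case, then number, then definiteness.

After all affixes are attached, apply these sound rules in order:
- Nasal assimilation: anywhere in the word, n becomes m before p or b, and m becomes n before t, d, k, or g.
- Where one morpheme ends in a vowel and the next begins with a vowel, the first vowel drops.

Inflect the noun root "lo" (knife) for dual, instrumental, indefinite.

Attach case instrumental os- → oslo.
Attach number dual ah- → ahoslo.
Attach definiteness indefinite e- → eahoslo.
Nasal assimilation: no change.
Apply vowel deletion: eahoslo → ahoslo.

ahoslo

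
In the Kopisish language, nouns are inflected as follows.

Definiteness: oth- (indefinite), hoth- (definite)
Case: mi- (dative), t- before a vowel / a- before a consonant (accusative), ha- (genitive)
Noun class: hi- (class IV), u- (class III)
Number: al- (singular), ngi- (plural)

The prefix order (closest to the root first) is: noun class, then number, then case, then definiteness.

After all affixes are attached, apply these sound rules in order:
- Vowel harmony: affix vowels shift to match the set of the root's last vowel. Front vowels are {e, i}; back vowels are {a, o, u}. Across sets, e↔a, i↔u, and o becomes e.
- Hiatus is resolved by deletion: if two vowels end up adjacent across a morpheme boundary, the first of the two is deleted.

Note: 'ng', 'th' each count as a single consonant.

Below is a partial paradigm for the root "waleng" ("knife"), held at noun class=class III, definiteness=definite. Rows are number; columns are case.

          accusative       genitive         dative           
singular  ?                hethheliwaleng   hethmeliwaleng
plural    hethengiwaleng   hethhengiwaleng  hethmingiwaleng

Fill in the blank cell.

hethteliwaleng

Attach noun class class III u- → uwaleng.
Attach number singular al- → aluwaleng.
Attach case accusative t- (before vowel 'a') → taluwaleng.
Attach definiteness definite hoth- → hothtaluwaleng.
Apply vowel harmony: hothtaluwaleng → hethteliwaleng.
Vowel deletion: no change.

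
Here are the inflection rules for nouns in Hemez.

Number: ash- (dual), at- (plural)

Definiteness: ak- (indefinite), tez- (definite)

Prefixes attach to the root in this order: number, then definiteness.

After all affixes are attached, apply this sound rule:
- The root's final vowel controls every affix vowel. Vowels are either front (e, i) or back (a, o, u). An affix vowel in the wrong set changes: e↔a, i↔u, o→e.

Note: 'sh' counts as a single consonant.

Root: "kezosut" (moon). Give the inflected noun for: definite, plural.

tazatkezosut

Attach number plural at- → atkezosut.
Attach definiteness definite tez- → tezatkezosut.
Apply vowel harmony: tezatkezosut → tazatkezosut.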